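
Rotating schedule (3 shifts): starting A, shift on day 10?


Shift A

Shifts: A, B, C
Start: A (index 0)
Day 10: (0 + 10 - 1) mod 3
= 9 mod 3
= 0
Index 0 → shift A


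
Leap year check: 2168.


Yes

Rules: divisible by 4 AND (not by 100 OR by 400)
2168 ÷ 4 = 542 exactly → divisible by 4
2168 ÷ 100 = 21 remainder 68 → not divisible by 100
Divisible by 4 but not by 100 → leap year


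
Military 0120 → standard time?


1:20 AM

Hour: 1
1 < 12 → AM


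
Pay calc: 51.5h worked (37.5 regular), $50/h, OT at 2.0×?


$3275.00

Regular: 37.5h × $50 = $1875.00
Overtime: 51.5 - 37.5 = 14.0h
OT pay: 14.0h × $50 × 2.0 = $1400.00
Total = $1875.00 + $1400.00 = $3275.00


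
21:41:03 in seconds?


78063 seconds

Hours: 21 × 3600 = 75600
Minutes: 41 × 60 = 2460
Seconds: 3
Total = 75600 + 2460 + 3 = 78063


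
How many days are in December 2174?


31 days

Month: December (month 12)
December has 31 days


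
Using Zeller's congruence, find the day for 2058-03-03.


Zeller's congruence:
q=3, m=3, k=58, j=20
h = (3 + ⌊13×4/5⌋ + 58 + ⌊58/4⌋ + ⌊20/4⌋ - 2×20) mod 7
= (3 + 10 + 58 + 14 + 5 - 40) mod 7
= 50 mod 7 = 1
h=1 → Sunday

Sunday


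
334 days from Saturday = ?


Thursday

Start: Saturday (index 5)
(5 + 334) mod 7
= 339 mod 7
= 3
Index 3 → Thursday


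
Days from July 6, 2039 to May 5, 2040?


304 days

From July 6, 2039 to May 5, 2040
Rest of July 2039: 31 - 6 = 25
Full months: August 31, September 30, October 31, November 30, December 31, January 31, February 2040 29, March 31, April 30
Days into May 2040: 5
Total = 25 + 31 + 30 + 31 + 30 + 31 + 31 + 29 + 31 + 30 + 5 = 304 days


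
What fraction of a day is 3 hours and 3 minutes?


0.1271 (12.71%)

Total minutes: 3×60 + 3 = 183
Day = 24×60 = 1440 minutes
Fraction = 183/1440 ≈ 0.1271
As a percentage: 183/1440 × 100 ≈ 12.71%


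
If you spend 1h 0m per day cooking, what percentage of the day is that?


Time: 60 minutes
Day: 1440 minutes
Percentage = (60/1440) × 100 ≈ 4.2%

4.2%


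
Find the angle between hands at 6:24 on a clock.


48.0°

Hour hand = 6×30 + 24×0.5 = 192.0°
Minute hand = 24×6 = 144°
Difference = |192.0 - 144| = 48.0°


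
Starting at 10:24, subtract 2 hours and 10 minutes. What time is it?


Start: 624 minutes from midnight
Subtract: 130 minutes
Remaining: 624 - 130 = 494
Hours: 8, Minutes: 14

08:14


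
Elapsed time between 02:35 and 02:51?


0h 16m

End time in minutes: 2×60 + 51 = 171
Start time in minutes: 2×60 + 35 = 155
Difference = 171 - 155 = 16 minutes
= 0 hours 16 minutes


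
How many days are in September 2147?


Month: September (month 9)
September has 30 days

30 days


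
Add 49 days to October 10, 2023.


November 28, 2023

Start: October 10, 2023
Add 49 days
October 10 → November 1: 31 - 10 + 1 = 22 days (49 - 22 = 27 left)
November 1 + 27 = November 28, 2023


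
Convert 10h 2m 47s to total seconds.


Hours: 10 × 3600 = 36000
Minutes: 2 × 60 = 120
Seconds: 47
Total = 36000 + 120 + 47 = 36167

36167 seconds


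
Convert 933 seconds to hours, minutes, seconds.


Hours: 933 ÷ 3600 = 0 remainder 933
Minutes: 933 ÷ 60 = 15 remainder 33
Seconds: 33

0h 15m 33s


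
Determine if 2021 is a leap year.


No

Rules: divisible by 4 AND (not by 100 OR by 400)
2021 ÷ 4 = 505 remainder 1 → not divisible by 4
Not divisible by 4 → not a leap year


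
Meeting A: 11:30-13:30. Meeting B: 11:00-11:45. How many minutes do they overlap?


15 minutes

Meeting A: 690-810 (in minutes from midnight)
Meeting B: 660-705
Overlap start = max(690, 660) = 690
Overlap end = min(810, 705) = 705
Overlap = max(0, 705 - 690) = 15 min


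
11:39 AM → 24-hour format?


11:39

Input: 11:39 AM
AM hour stays: 11


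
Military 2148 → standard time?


9:48 PM

Hour: 21
21 - 12 = 9 → PM


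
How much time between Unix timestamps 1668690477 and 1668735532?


45055 seconds (12.5 hours / 0.52 days)

Difference = 1668735532 - 1668690477 = 45055 seconds
In hours: 45055 / 3600 ≈ 12.5
In days: 45055 / 86400 ≈ 0.52


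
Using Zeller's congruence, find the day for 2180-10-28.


Saturday

Zeller's congruence:
q=28, m=10, k=80, j=21
h = (28 + ⌊13×11/5⌋ + 80 + ⌊80/4⌋ + ⌊21/4⌋ - 2×21) mod 7
= (28 + 28 + 80 + 20 + 5 - 42) mod 7
= 119 mod 7 = 0
h=0 → Saturday


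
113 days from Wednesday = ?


Start: Wednesday (index 2)
(2 + 113) mod 7
= 115 mod 7
= 3
Index 3 → Thursday

Thursday


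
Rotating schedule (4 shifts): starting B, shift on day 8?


Shift A

Shifts: A, B, C, D
Start: B (index 1)
Day 8: (1 + 8 - 1) mod 4
= 8 mod 4
= 0
Index 0 → shift A


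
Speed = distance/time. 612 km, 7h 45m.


79.0 km/h

Distance: 612 km
Time: 7h 45m = 465 min = 465/60 = 31/4 hours
Speed = 612 ÷ (31/4) = 612 × 4 / 31 = 2448/31 ≈ 79.0 km/h


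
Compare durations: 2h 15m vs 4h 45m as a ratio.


Duration 1: 135 minutes
Duration 2: 285 minutes
Ratio = 135:285
GCD = 15
Simplified = 9:19
As a decimal: 9/19 ≈ 0.47

9:19 (0.47)


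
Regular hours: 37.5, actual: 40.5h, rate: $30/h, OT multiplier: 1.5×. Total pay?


Regular: 37.5h × $30 = $1125.00
Overtime: 40.5 - 37.5 = 3.0h
OT pay: 3.0h × $30 × 1.5 = $135.00
Total = $1125.00 + $135.00 = $1260.00

$1260.00


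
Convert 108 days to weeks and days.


15 weeks 3 days

Weeks: 108 ÷ 7 = 15 remainder 3


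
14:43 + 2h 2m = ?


16:45

Start: 883 minutes from midnight
Add: 122 minutes
Total: 1005 minutes
Hours: 1005 ÷ 60 = 16 remainder 45


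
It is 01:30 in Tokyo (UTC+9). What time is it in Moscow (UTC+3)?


Time difference = UTC+3 - UTC+9 = -6 hours
New hour = (1 -6) mod 24
= -5 mod 24 = 19
Minutes unchanged → 19:30; -5 < 0 → previous day

19:30 (previous day)


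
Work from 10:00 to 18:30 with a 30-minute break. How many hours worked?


8h 0m (480 minutes)

Total time = (18×60+30) - (10×60+0)
= 1110 - 600 = 510 min
Minus break: 510 - 30 = 480 min
= 8h 0m


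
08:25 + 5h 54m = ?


Start: 505 minutes from midnight
Add: 354 minutes
Total: 859 minutes
Hours: 859 ÷ 60 = 14 remainder 19

14:19


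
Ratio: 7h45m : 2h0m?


Duration 1: 465 minutes
Duration 2: 120 minutes
Ratio = 465:120
GCD = 15
Simplified = 31:8
As a decimal: 31/8 ≈ 3.88

31:8 (3.88)


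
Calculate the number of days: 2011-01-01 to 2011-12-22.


From January 1, 2011 to December 22, 2011
Rest of January 2011: 31 - 1 = 30
Full months: February 2011 28, March 31, April 30, May 31, June 30, July 31, August 31, September 30, October 31, November 30
Days into December 2011: 22
Total = 30 + 28 + 31 + 30 + 31 + 30 + 31 + 31 + 30 + 31 + 30 + 22 = 355 days

355 days


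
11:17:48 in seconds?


Hours: 11 × 3600 = 39600
Minutes: 17 × 60 = 1020
Seconds: 48
Total = 39600 + 1020 + 48 = 40668

40668 seconds


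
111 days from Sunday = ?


Start: Sunday (index 6)
(6 + 111) mod 7
= 117 mod 7
= 5
Index 5 → Saturday

Saturday


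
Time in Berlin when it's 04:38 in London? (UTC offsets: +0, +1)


05:38

Time difference = UTC+1 - UTC+0 = +1 hours
New hour = (4 + 1) mod 24
= 5 mod 24 = 5
Minutes unchanged → 05:38


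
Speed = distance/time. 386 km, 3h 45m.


Distance: 386 km
Time: 3h 45m = 225 min = 225/60 = 15/4 hours
Speed = 386 ÷ (15/4) = 386 × 4 / 15 = 1544/15 ≈ 102.9 km/h

102.9 km/h


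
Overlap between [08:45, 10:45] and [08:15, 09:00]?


15 minutes

Meeting A: 525-645 (in minutes from midnight)
Meeting B: 495-540
Overlap start = max(525, 495) = 525
Overlap end = min(645, 540) = 540
Overlap = max(0, 540 - 525) = 15 min


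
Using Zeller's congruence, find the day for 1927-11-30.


Wednesday

Zeller's congruence:
q=30, m=11, k=27, j=19
h = (30 + ⌊13×12/5⌋ + 27 + ⌊27/4⌋ + ⌊19/4⌋ - 2×19) mod 7
= (30 + 31 + 27 + 6 + 4 - 38) mod 7
= 60 mod 7 = 4
h=4 → Wednesday


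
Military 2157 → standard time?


9:57 PM

Hour: 21
21 - 12 = 9 → PM


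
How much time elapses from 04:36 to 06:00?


End time in minutes: 6×60 + 0 = 360
Start time in minutes: 4×60 + 36 = 276
Difference = 360 - 276 = 84 minutes
= 1 hours 24 minutes

1h 24m


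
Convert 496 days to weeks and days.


Weeks: 496 ÷ 7 = 70 remainder 6

70 weeks 6 days


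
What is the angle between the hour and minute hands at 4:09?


70.5°

Hour hand = 4×30 + 9×0.5 = 124.5°
Minute hand = 9×6 = 54°
Difference = |124.5 - 54| = 70.5°


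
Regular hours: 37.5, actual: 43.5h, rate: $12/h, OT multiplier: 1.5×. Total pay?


$558.00

Regular: 37.5h × $12 = $450.00
Overtime: 43.5 - 37.5 = 6.0h
OT pay: 6.0h × $12 × 1.5 = $108.00
Total = $450.00 + $108.00 = $558.00


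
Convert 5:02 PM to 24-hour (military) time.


17:02

Input: 5:02 PM
PM: 5 + 12 = 17


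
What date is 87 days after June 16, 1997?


Start: June 16, 1997
Add 87 days
June 16 → July 1: 30 - 16 + 1 = 15 days (87 - 15 = 72 left)
July 1 → August 1: 31 - 1 + 1 = 31 days (72 - 31 = 41 left)
August 1 → September 1: 31 - 1 + 1 = 31 days (41 - 31 = 10 left)
September 1 + 10 = September 11, 1997

September 11, 1997


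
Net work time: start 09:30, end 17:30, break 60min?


7h 0m (420 minutes)

Total time = (17×60+30) - (9×60+30)
= 1050 - 570 = 480 min
Minus break: 480 - 60 = 420 min
= 7h 0m


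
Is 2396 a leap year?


Yes

Rules: divisible by 4 AND (not by 100 OR by 400)
2396 ÷ 4 = 599 exactly → divisible by 4
2396 ÷ 100 = 23 remainder 96 → not divisible by 100
Divisible by 4 but not by 100 → leap year


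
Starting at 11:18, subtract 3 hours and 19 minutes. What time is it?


Start: 678 minutes from midnight
Subtract: 199 minutes
Remaining: 678 - 199 = 479
Hours: 7, Minutes: 59

07:59


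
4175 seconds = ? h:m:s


Hours: 4175 ÷ 3600 = 1 remainder 575
Minutes: 575 ÷ 60 = 9 remainder 35
Seconds: 35

1h 9m 35s


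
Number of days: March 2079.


31 days

Month: March (month 3)
March has 31 days


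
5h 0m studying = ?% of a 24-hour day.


20.8%

Time: 300 minutes
Day: 1440 minutes
Percentage = (300/1440) × 100 ≈ 20.8%


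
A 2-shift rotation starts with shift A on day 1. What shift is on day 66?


Shift B

Shifts: A, B
Start: A (index 0)
Day 66: (0 + 66 - 1) mod 2
= 65 mod 2
= 1
Index 1 → shift B


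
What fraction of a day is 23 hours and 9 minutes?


0.9646 (96.46%)

Total minutes: 23×60 + 9 = 1389
Day = 24×60 = 1440 minutes
Fraction = 1389/1440 ≈ 0.9646
As a percentage: 1389/1440 × 100 ≈ 96.46%


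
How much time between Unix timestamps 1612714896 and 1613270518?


555622 seconds (154.3 hours / 6.43 days)

Difference = 1613270518 - 1612714896 = 555622 seconds
In hours: 555622 / 3600 ≈ 154.3
In days: 555622 / 86400 ≈ 6.43


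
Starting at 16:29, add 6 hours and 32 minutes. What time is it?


23:01

Start: 989 minutes from midnight
Add: 392 minutes
Total: 1381 minutes
Hours: 1381 ÷ 60 = 23 remainder 1


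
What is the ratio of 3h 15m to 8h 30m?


Duration 1: 195 minutes
Duration 2: 510 minutes
Ratio = 195:510
GCD = 15
Simplified = 13:34
As a decimal: 13/34 ≈ 0.38

13:34 (0.38)


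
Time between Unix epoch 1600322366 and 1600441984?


119618 seconds (33.2 hours / 1.38 days)

Difference = 1600441984 - 1600322366 = 119618 seconds
In hours: 119618 / 3600 ≈ 33.2
In days: 119618 / 86400 ≈ 1.38


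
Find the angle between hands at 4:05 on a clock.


Hour hand = 4×30 + 5×0.5 = 122.5°
Minute hand = 5×6 = 30°
Difference = |122.5 - 30| = 92.5°

92.5°


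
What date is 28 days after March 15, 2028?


Start: March 15, 2028
Add 28 days
March 15 → April 1: 31 - 15 + 1 = 17 days (28 - 17 = 11 left)
April 1 + 11 = April 12, 2028

April 12, 2028


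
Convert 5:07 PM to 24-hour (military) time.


Input: 5:07 PM
PM: 5 + 12 = 17

17:07


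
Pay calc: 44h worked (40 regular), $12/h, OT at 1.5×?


Regular: 40h × $12 = $480.00
Overtime: 44 - 40 = 4h
OT pay: 4h × $12 × 1.5 = $72.00
Total = $480.00 + $72.00 = $552.00

$552.00


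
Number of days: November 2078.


Month: November (month 11)
November has 30 days

30 days


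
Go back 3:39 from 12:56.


09:17

Start: 776 minutes from midnight
Subtract: 219 minutes
Remaining: 776 - 219 = 557
Hours: 9, Minutes: 17


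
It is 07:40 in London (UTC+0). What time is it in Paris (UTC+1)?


Time difference = UTC+1 - UTC+0 = +1 hours
New hour = (7 + 1) mod 24
= 8 mod 24 = 8
Minutes unchanged → 08:40

08:40


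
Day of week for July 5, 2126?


Zeller's congruence:
q=5, m=7, k=26, j=21
h = (5 + ⌊13×8/5⌋ + 26 + ⌊26/4⌋ + ⌊21/4⌋ - 2×21) mod 7
= (5 + 20 + 26 + 6 + 5 - 42) mod 7
= 20 mod 7 = 6
h=6 → Friday

Friday


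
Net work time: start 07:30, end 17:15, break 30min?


9h 15m (555 minutes)

Total time = (17×60+15) - (7×60+30)
= 1035 - 450 = 585 min
Minus break: 585 - 30 = 555 min
= 9h 15m


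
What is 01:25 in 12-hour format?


Hour: 1
1 < 12 → AM

1:25 AM


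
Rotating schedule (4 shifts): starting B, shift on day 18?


Shift C

Shifts: A, B, C, D
Start: B (index 1)
Day 18: (1 + 18 - 1) mod 4
= 18 mod 4
= 2
Index 2 → shift C


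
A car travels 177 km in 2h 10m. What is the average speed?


Distance: 177 km
Time: 2h 10m = 130 min = 130/60 = 13/6 hours
Speed = 177 ÷ (13/6) = 177 × 6 / 13 = 1062/13 ≈ 81.7 km/h

81.7 km/h


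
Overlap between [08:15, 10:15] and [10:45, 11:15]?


0 minutes

Meeting A: 495-615 (in minutes from midnight)
Meeting B: 645-675
Overlap start = max(495, 645) = 645
Overlap end = min(615, 675) = 615
Overlap = max(0, 615 - 645) = 0 min


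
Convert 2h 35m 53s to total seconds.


9353 seconds

Hours: 2 × 3600 = 7200
Minutes: 35 × 60 = 2100
Seconds: 53
Total = 7200 + 2100 + 53 = 9353


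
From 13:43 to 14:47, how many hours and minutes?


End time in minutes: 14×60 + 47 = 887
Start time in minutes: 13×60 + 43 = 823
Difference = 887 - 823 = 64 minutes
= 1 hours 4 minutes

1h 4m


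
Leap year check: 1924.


Rules: divisible by 4 AND (not by 100 OR by 400)
1924 ÷ 4 = 481 exactly → divisible by 4
1924 ÷ 100 = 19 remainder 24 → not divisible by 100
Divisible by 4 but not by 100 → leap year

Yes


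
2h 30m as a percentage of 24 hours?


0.1042 (10.42%)

Total minutes: 2×60 + 30 = 150
Day = 24×60 = 1440 minutes
Fraction = 150/1440 ≈ 0.1042
As a percentage: 150/1440 × 100 ≈ 10.42%


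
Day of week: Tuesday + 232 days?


Start: Tuesday (index 1)
(1 + 232) mod 7
= 233 mod 7
= 2
Index 2 → Wednesday

Wednesday


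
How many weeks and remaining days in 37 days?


Weeks: 37 ÷ 7 = 5 remainder 2

5 weeks 2 days


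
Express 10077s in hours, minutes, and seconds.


Hours: 10077 ÷ 3600 = 2 remainder 2877
Minutes: 2877 ÷ 60 = 47 remainder 57
Seconds: 57

2h 47m 57s


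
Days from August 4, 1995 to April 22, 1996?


262 days

From August 4, 1995 to April 22, 1996
Rest of August 1995: 31 - 4 = 27
Full months: September 30, October 31, November 30, December 31, January 31, February 1996 29, March 31
Days into April 1996: 22
Total = 27 + 30 + 31 + 30 + 31 + 31 + 29 + 31 + 22 = 262 days


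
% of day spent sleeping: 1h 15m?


5.2%

Time: 75 minutes
Day: 1440 minutes
Percentage = (75/1440) × 100 ≈ 5.2%


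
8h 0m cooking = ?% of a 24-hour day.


33.3%

Time: 480 minutes
Day: 1440 minutes
Percentage = (480/1440) × 100 ≈ 33.3%


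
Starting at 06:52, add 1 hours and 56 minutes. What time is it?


Start: 412 minutes from midnight
Add: 116 minutes
Total: 528 minutes
Hours: 528 ÷ 60 = 8 remainder 48

08:48


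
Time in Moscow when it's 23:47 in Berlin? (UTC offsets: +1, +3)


01:47 (next day)

Time difference = UTC+3 - UTC+1 = +2 hours
New hour = (23 + 2) mod 24
= 25 mod 24 = 1
Minutes unchanged → 01:47; 25 ≥ 24 → next day


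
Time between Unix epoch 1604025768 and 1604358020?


332252 seconds (92.3 hours / 3.85 days)

Difference = 1604358020 - 1604025768 = 332252 seconds
In hours: 332252 / 3600 ≈ 92.3
In days: 332252 / 86400 ≈ 3.85


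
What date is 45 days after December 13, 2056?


January 27, 2057

Start: December 13, 2056
Add 45 days
December 13 → January 1: 31 - 13 + 1 = 19 days (45 - 19 = 26 left)
January 1 + 26 = January 27, 2057


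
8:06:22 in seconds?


Hours: 8 × 3600 = 28800
Minutes: 6 × 60 = 360
Seconds: 22
Total = 28800 + 360 + 22 = 29182

29182 seconds


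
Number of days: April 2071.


Month: April (month 4)
April has 30 days

30 days


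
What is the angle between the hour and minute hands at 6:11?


119.5°

Hour hand = 6×30 + 11×0.5 = 185.5°
Minute hand = 11×6 = 66°
Difference = |185.5 - 66| = 119.5°


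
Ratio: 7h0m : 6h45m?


28:27 (1.04)

Duration 1: 420 minutes
Duration 2: 405 minutes
Ratio = 420:405
GCD = 15
Simplified = 28:27
As a decimal: 28/27 ≈ 1.04


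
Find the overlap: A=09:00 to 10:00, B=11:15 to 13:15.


Meeting A: 540-600 (in minutes from midnight)
Meeting B: 675-795
Overlap start = max(540, 675) = 675
Overlap end = min(600, 795) = 600
Overlap = max(0, 600 - 675) = 0 min

0 minutes


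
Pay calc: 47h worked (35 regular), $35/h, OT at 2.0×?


Regular: 35h × $35 = $1225.00
Overtime: 47 - 35 = 12h
OT pay: 12h × $35 × 2.0 = $840.00
Total = $1225.00 + $840.00 = $2065.00

$2065.00


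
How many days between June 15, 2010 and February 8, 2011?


238 days

From June 15, 2010 to February 8, 2011
Rest of June 2010: 30 - 15 = 15
Full months: July 31, August 31, September 30, October 31, November 30, December 31, January 31
Days into February 2011: 8
Total = 15 + 31 + 31 + 30 + 31 + 30 + 31 + 31 + 8 = 238 days


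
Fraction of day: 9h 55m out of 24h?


0.4132 (41.32%)

Total minutes: 9×60 + 55 = 595
Day = 24×60 = 1440 minutes
Fraction = 595/1440 ≈ 0.4132
As a percentage: 595/1440 × 100 ≈ 41.32%


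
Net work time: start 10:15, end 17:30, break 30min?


6h 45m (405 minutes)

Total time = (17×60+30) - (10×60+15)
= 1050 - 615 = 435 min
Minus break: 435 - 30 = 405 min
= 6h 45m


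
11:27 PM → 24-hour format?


Input: 11:27 PM
PM: 11 + 12 = 23

23:27


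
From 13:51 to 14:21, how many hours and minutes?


End time in minutes: 14×60 + 21 = 861
Start time in minutes: 13×60 + 51 = 831
Difference = 861 - 831 = 30 minutes
= 0 hours 30 minutes

0h 30m


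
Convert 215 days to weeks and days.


30 weeks 5 days

Weeks: 215 ÷ 7 = 30 remainder 5


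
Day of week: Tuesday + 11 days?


Start: Tuesday (index 1)
(1 + 11) mod 7
= 12 mod 7
= 5
Index 5 → Saturday

Saturday


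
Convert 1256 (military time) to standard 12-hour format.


Hour: 12
12 → 12 PM (noon)

12:56 PM


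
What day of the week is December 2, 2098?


Zeller's congruence:
q=2, m=12, k=98, j=20
h = (2 + ⌊13×13/5⌋ + 98 + ⌊98/4⌋ + ⌊20/4⌋ - 2×20) mod 7
= (2 + 33 + 98 + 24 + 5 - 40) mod 7
= 122 mod 7 = 3
h=3 → Tuesday

Tuesday


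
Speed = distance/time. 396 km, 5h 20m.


Distance: 396 km
Time: 5h 20m = 320 min = 320/60 = 16/3 hours
Speed = 396 ÷ (16/3) = 396 × 3 / 16 = 1188/16 ≈ 74.3 km/h

74.3 km/h


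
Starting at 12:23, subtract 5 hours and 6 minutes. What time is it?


Start: 743 minutes from midnight
Subtract: 306 minutes
Remaining: 743 - 306 = 437
Hours: 7, Minutes: 17

07:17


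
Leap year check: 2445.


No

Rules: divisible by 4 AND (not by 100 OR by 400)
2445 ÷ 4 = 611 remainder 1 → not divisible by 4
Not divisible by 4 → not a leap year


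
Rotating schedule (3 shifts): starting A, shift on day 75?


Shift C

Shifts: A, B, C
Start: A (index 0)
Day 75: (0 + 75 - 1) mod 3
= 74 mod 3
= 2
Index 2 → shift C


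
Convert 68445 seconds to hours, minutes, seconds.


Hours: 68445 ÷ 3600 = 19 remainder 45
Minutes: 45 ÷ 60 = 0 remainder 45
Seconds: 45

19h 0m 45s


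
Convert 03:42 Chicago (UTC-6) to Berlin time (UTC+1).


10:42

Time difference = UTC+1 - UTC-6 = +7 hours
New hour = (3 + 7) mod 24
= 10 mod 24 = 10
Minutes unchanged → 10:42


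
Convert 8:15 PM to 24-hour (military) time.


Input: 8:15 PM
PM: 8 + 12 = 20

20:15


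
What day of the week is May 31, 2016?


Tuesday

Zeller's congruence:
q=31, m=5, k=16, j=20
h = (31 + ⌊13×6/5⌋ + 16 + ⌊16/4⌋ + ⌊20/4⌋ - 2×20) mod 7
= (31 + 15 + 16 + 4 + 5 - 40) mod 7
= 31 mod 7 = 3
h=3 → Tuesday


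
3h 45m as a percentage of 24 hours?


Total minutes: 3×60 + 45 = 225
Day = 24×60 = 1440 minutes
Fraction = 225/1440 ≈ 0.1563
As a percentage: 225/1440 × 100 ≈ 15.63%

0.1563 (15.63%)


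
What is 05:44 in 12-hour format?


5:44 AM

Hour: 5
5 < 12 → AM


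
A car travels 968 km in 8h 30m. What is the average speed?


Distance: 968 km
Time: 8h 30m = 510 min = 510/60 = 17/2 hours
Speed = 968 ÷ (17/2) = 968 × 2 / 17 = 1936/17 ≈ 113.9 km/h

113.9 km/h


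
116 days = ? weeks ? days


16 weeks 4 days

Weeks: 116 ÷ 7 = 16 remainder 4


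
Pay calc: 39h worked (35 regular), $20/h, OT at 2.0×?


Regular: 35h × $20 = $700.00
Overtime: 39 - 35 = 4h
OT pay: 4h × $20 × 2.0 = $160.00
Total = $700.00 + $160.00 = $860.00

$860.00


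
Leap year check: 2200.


No

Rules: divisible by 4 AND (not by 100 OR by 400)
2200 ÷ 4 = 550 exactly → divisible by 4
2200 ÷ 100 = 22 exactly → divisible by 100
2200 ÷ 400 = 5 remainder 200 → not divisible by 400
Divisible by 100 but not by 400 → not a leap year


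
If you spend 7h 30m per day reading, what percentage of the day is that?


31.3%

Time: 450 minutes
Day: 1440 minutes
Percentage = (450/1440) × 100 ≈ 31.3%


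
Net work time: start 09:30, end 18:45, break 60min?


8h 15m (495 minutes)

Total time = (18×60+45) - (9×60+30)
= 1125 - 570 = 555 min
Minus break: 555 - 60 = 495 min
= 8h 15m


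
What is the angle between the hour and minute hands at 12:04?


Hour hand (12 ≡ 0 on the dial): 0×30 + 4×0.5 = 2.0°
Minute hand = 4×6 = 24°
Difference = |2.0 - 24| = 22.0°

22.0°


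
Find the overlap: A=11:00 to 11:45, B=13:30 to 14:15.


0 minutes

Meeting A: 660-705 (in minutes from midnight)
Meeting B: 810-855
Overlap start = max(660, 810) = 810
Overlap end = min(705, 855) = 705
Overlap = max(0, 705 - 810) = 0 min


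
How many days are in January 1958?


Month: January (month 1)
January has 31 days

31 days


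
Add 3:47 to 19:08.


22:55

Start: 1148 minutes from midnight
Add: 227 minutes
Total: 1375 minutes
Hours: 1375 ÷ 60 = 22 remainder 55


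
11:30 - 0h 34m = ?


10:56

Start: 690 minutes from midnight
Subtract: 34 minutes
Remaining: 690 - 34 = 656
Hours: 10, Minutes: 56


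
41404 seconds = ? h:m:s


Hours: 41404 ÷ 3600 = 11 remainder 1804
Minutes: 1804 ÷ 60 = 30 remainder 4
Seconds: 4

11h 30m 4s


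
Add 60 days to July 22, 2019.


September 20, 2019

Start: July 22, 2019
Add 60 days
July 22 → August 1: 31 - 22 + 1 = 10 days (60 - 10 = 50 left)
August 1 → September 1: 31 - 1 + 1 = 31 days (50 - 31 = 19 left)
September 1 + 19 = September 20, 2019


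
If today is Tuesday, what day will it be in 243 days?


Sunday

Start: Tuesday (index 1)
(1 + 243) mod 7
= 244 mod 7
= 6
Index 6 → Sunday


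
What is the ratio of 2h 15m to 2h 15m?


Duration 1: 135 minutes
Duration 2: 135 minutes
Ratio = 135:135
GCD = 135
Simplified = 1:1
As a decimal: 1/1 = 1.00

1:1 (1.00)


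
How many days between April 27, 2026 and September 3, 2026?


From April 27, 2026 to September 3, 2026
Rest of April 2026: 30 - 27 = 3
Full months: May 31, June 30, July 31, August 31
Days into September 2026: 3
Total = 3 + 31 + 30 + 31 + 31 + 3 = 129 days

129 days


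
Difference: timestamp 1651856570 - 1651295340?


Difference = 1651856570 - 1651295340 = 561230 seconds
In hours: 561230 / 3600 ≈ 155.9
In days: 561230 / 86400 ≈ 6.50

561230 seconds (155.9 hours / 6.50 days)


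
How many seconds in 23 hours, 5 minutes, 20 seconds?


Hours: 23 × 3600 = 82800
Minutes: 5 × 60 = 300
Seconds: 20
Total = 82800 + 300 + 20 = 83120

83120 seconds


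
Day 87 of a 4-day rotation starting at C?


Shift A

Shifts: A, B, C, D
Start: C (index 2)
Day 87: (2 + 87 - 1) mod 4
= 88 mod 4
= 0
Index 0 → shift A


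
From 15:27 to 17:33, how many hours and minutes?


2h 6m

End time in minutes: 17×60 + 33 = 1053
Start time in minutes: 15×60 + 27 = 927
Difference = 1053 - 927 = 126 minutes
= 2 hours 6 minutes


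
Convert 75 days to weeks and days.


10 weeks 5 days

Weeks: 75 ÷ 7 = 10 remainder 5


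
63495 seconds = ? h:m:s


17h 38m 15s

Hours: 63495 ÷ 3600 = 17 remainder 2295
Minutes: 2295 ÷ 60 = 38 remainder 15
Seconds: 15


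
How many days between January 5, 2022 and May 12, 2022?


From January 5, 2022 to May 12, 2022
Rest of January 2022: 31 - 5 = 26
Full months: February 2022 28, March 31, April 30
Days into May 2022: 12
Total = 26 + 28 + 31 + 30 + 12 = 127 days

127 days


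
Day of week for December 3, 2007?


Monday

Zeller's congruence:
q=3, m=12, k=7, j=20
h = (3 + ⌊13×13/5⌋ + 7 + ⌊7/4⌋ + ⌊20/4⌋ - 2×20) mod 7
= (3 + 33 + 7 + 1 + 5 - 40) mod 7
= 9 mod 7 = 2
h=2 → Monday


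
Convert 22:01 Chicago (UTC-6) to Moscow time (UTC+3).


Time difference = UTC+3 - UTC-6 = +9 hours
New hour = (22 + 9) mod 24
= 31 mod 24 = 7
Minutes unchanged → 07:01; 31 ≥ 24 → next day

07:01 (next day)


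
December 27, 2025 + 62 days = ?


February 27, 2026

Start: December 27, 2025
Add 62 days
December 27 → January 1: 31 - 27 + 1 = 5 days (62 - 5 = 57 left)
January 1 → February 1: 31 - 1 + 1 = 31 days (57 - 31 = 26 left)
February 1 + 26 = February 27, 2026


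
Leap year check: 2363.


No

Rules: divisible by 4 AND (not by 100 OR by 400)
2363 ÷ 4 = 590 remainder 3 → not divisible by 4
Not divisible by 4 → not a leap year


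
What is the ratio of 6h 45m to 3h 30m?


27:14 (1.93)

Duration 1: 405 minutes
Duration 2: 210 minutes
Ratio = 405:210
GCD = 15
Simplified = 27:14
As a decimal: 27/14 ≈ 1.93


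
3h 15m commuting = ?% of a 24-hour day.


13.5%

Time: 195 minutes
Day: 1440 minutes
Percentage = (195/1440) × 100 ≈ 13.5%


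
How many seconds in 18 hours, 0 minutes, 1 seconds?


Hours: 18 × 3600 = 64800
Minutes: 0 × 60 = 0
Seconds: 1
Total = 64800 + 0 + 1 = 64801

64801 seconds


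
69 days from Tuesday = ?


Start: Tuesday (index 1)
(1 + 69) mod 7
= 70 mod 7
= 0
Index 0 → Monday

Monday


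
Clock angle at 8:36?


42.0°

Hour hand = 8×30 + 36×0.5 = 258.0°
Minute hand = 36×6 = 216°
Difference = |258.0 - 216| = 42.0°


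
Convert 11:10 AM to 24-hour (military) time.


11:10

Input: 11:10 AM
AM hour stays: 11


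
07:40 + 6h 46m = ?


Start: 460 minutes from midnight
Add: 406 minutes
Total: 866 minutes
Hours: 866 ÷ 60 = 14 remainder 26

14:26


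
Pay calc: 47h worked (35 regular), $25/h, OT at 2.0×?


Regular: 35h × $25 = $875.00
Overtime: 47 - 35 = 12h
OT pay: 12h × $25 × 2.0 = $600.00
Total = $875.00 + $600.00 = $1475.00

$1475.00


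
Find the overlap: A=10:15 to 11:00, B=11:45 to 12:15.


Meeting A: 615-660 (in minutes from midnight)
Meeting B: 705-735
Overlap start = max(615, 705) = 705
Overlap end = min(660, 735) = 660
Overlap = max(0, 660 - 705) = 0 min

0 minutes


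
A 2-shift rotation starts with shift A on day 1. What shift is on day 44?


Shifts: A, B
Start: A (index 0)
Day 44: (0 + 44 - 1) mod 2
= 43 mod 2
= 1
Index 1 → shift B

Shift B


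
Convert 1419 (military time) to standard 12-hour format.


2:19 PM

Hour: 14
14 - 12 = 2 → PM


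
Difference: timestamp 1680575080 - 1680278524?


296556 seconds (82.4 hours / 3.43 days)

Difference = 1680575080 - 1680278524 = 296556 seconds
In hours: 296556 / 3600 ≈ 82.4
In days: 296556 / 86400 ≈ 3.43


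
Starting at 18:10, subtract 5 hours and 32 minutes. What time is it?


Start: 1090 minutes from midnight
Subtract: 332 minutes
Remaining: 1090 - 332 = 758
Hours: 12, Minutes: 38

12:38


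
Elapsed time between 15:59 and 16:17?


0h 18m

End time in minutes: 16×60 + 17 = 977
Start time in minutes: 15×60 + 59 = 959
Difference = 977 - 959 = 18 minutes
= 0 hours 18 minutes


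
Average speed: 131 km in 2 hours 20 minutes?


Distance: 131 km
Time: 2h 20m = 140 min = 140/60 = 7/3 hours
Speed = 131 ÷ (7/3) = 131 × 3 / 7 = 393/7 ≈ 56.1 km/h

56.1 km/h


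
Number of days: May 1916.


31 days

Month: May (month 5)
May has 31 days


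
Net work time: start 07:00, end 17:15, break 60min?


9h 15m (555 minutes)

Total time = (17×60+15) - (7×60+0)
= 1035 - 420 = 615 min
Minus break: 615 - 60 = 555 min
= 9h 15m


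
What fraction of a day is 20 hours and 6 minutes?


0.8375 (83.75%)

Total minutes: 20×60 + 6 = 1206
Day = 24×60 = 1440 minutes
Fraction = 1206/1440 = 0.8375
As a percentage: 1206/1440 × 100 = 83.75%


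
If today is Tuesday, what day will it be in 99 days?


Wednesday

Start: Tuesday (index 1)
(1 + 99) mod 7
= 100 mod 7
= 2
Index 2 → Wednesday


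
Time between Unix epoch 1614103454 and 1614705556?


602102 seconds (167.3 hours / 6.97 days)

Difference = 1614705556 - 1614103454 = 602102 seconds
In hours: 602102 / 3600 ≈ 167.3
In days: 602102 / 86400 ≈ 6.97


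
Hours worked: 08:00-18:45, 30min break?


10h 15m (615 minutes)

Total time = (18×60+45) - (8×60+0)
= 1125 - 480 = 645 min
Minus break: 645 - 30 = 615 min
= 10h 15m


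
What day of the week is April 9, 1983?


Saturday

Zeller's congruence:
q=9, m=4, k=83, j=19
h = (9 + ⌊13×5/5⌋ + 83 + ⌊83/4⌋ + ⌊19/4⌋ - 2×19) mod 7
= (9 + 13 + 83 + 20 + 4 - 38) mod 7
= 91 mod 7 = 0
h=0 → Saturday


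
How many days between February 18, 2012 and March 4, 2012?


From February 18, 2012 to March 4, 2012
Rest of February 2012: 29 - 18 = 11
Days into March 2012: 4
Total = 11 + 4 = 15 days

15 days


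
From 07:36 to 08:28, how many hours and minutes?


End time in minutes: 8×60 + 28 = 508
Start time in minutes: 7×60 + 36 = 456
Difference = 508 - 456 = 52 minutes
= 0 hours 52 minutes

0h 52m


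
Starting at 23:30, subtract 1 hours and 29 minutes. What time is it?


22:01

Start: 1410 minutes from midnight
Subtract: 89 minutes
Remaining: 1410 - 89 = 1321
Hours: 22, Minutes: 1


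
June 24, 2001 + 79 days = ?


Start: June 24, 2001
Add 79 days
June 24 → July 1: 30 - 24 + 1 = 7 days (79 - 7 = 72 left)
July 1 → August 1: 31 - 1 + 1 = 31 days (72 - 31 = 41 left)
August 1 → September 1: 31 - 1 + 1 = 31 days (41 - 31 = 10 left)
September 1 + 10 = September 11, 2001

September 11, 2001


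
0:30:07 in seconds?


Hours: 0 × 3600 = 0
Minutes: 30 × 60 = 1800
Seconds: 7
Total = 0 + 1800 + 7 = 1807

1807 seconds


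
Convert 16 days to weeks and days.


Weeks: 16 ÷ 7 = 2 remainder 2

2 weeks 2 days


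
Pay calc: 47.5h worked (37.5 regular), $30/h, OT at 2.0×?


Regular: 37.5h × $30 = $1125.00
Overtime: 47.5 - 37.5 = 10.0h
OT pay: 10.0h × $30 × 2.0 = $600.00
Total = $1125.00 + $600.00 = $1725.00

$1725.00


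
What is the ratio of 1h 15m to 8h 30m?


5:34 (0.15)

Duration 1: 75 minutes
Duration 2: 510 minutes
Ratio = 75:510
GCD = 15
Simplified = 5:34
As a decimal: 5/34 ≈ 0.15


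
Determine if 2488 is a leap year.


Yes

Rules: divisible by 4 AND (not by 100 OR by 400)
2488 ÷ 4 = 622 exactly → divisible by 4
2488 ÷ 100 = 24 remainder 88 → not divisible by 100
Divisible by 4 but not by 100 → leap year


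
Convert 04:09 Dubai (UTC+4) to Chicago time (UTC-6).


18:09 (previous day)

Time difference = UTC-6 - UTC+4 = -10 hours
New hour = (4 -10) mod 24
= -6 mod 24 = 18
Minutes unchanged → 18:09; -6 < 0 → previous day


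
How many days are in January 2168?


Month: January (month 1)
January has 31 days

31 days


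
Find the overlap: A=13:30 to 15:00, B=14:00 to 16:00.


Meeting A: 810-900 (in minutes from midnight)
Meeting B: 840-960
Overlap start = max(810, 840) = 840
Overlap end = min(900, 960) = 900
Overlap = max(0, 900 - 840) = 60 min

60 minutes


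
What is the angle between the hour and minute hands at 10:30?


135.0°

Hour hand = 10×30 + 30×0.5 = 315.0°
Minute hand = 30×6 = 180°
Difference = |315.0 - 180| = 135.0°


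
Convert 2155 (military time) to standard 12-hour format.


9:55 PM

Hour: 21
21 - 12 = 9 → PM


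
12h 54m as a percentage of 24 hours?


0.5375 (53.75%)

Total minutes: 12×60 + 54 = 774
Day = 24×60 = 1440 minutes
Fraction = 774/1440 = 0.5375
As a percentage: 774/1440 × 100 = 53.75%


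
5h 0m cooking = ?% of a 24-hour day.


20.8%

Time: 300 minutes
Day: 1440 minutes
Percentage = (300/1440) × 100 ≈ 20.8%


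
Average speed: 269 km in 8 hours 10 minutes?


Distance: 269 km
Time: 8h 10m = 490 min = 490/60 = 49/6 hours
Speed = 269 ÷ (49/6) = 269 × 6 / 49 = 1614/49 ≈ 32.9 km/h

32.9 km/h


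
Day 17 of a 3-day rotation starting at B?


Shifts: A, B, C
Start: B (index 1)
Day 17: (1 + 17 - 1) mod 3
= 17 mod 3
= 2
Index 2 → shift C

Shift C


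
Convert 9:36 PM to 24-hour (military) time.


21:36

Input: 9:36 PM
PM: 9 + 12 = 21


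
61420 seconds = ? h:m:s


Hours: 61420 ÷ 3600 = 17 remainder 220
Minutes: 220 ÷ 60 = 3 remainder 40
Seconds: 40

17h 3m 40s


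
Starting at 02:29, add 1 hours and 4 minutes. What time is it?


03:33

Start: 149 minutes from midnight
Add: 64 minutes
Total: 213 minutes
Hours: 213 ÷ 60 = 3 remainder 33


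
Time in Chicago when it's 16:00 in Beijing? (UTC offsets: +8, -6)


02:00

Time difference = UTC-6 - UTC+8 = -14 hours
New hour = (16 -14) mod 24
= 2 mod 24 = 2
Minutes unchanged → 02:00


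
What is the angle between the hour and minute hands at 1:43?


153.5°

Hour hand = 1×30 + 43×0.5 = 51.5°
Minute hand = 43×6 = 258°
Difference = |51.5 - 258| = 206.5°
Since > 180°: 360 - 206.5 = 153.5°


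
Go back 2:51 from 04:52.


02:01

Start: 292 minutes from midnight
Subtract: 171 minutes
Remaining: 292 - 171 = 121
Hours: 2, Minutes: 1


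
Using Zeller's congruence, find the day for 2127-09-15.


Zeller's congruence:
q=15, m=9, k=27, j=21
h = (15 + ⌊13×10/5⌋ + 27 + ⌊27/4⌋ + ⌊21/4⌋ - 2×21) mod 7
= (15 + 26 + 27 + 6 + 5 - 42) mod 7
= 37 mod 7 = 2
h=2 → Monday

Monday


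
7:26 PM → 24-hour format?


Input: 7:26 PM
PM: 7 + 12 = 19

19:26


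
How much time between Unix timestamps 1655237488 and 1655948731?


711243 seconds (197.6 hours / 8.23 days)

Difference = 1655948731 - 1655237488 = 711243 seconds
In hours: 711243 / 3600 ≈ 197.6
In days: 711243 / 86400 ≈ 8.23


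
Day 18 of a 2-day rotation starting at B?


Shift A

Shifts: A, B
Start: B (index 1)
Day 18: (1 + 18 - 1) mod 2
= 18 mod 2
= 0
Index 0 → shift A


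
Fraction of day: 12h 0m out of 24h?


0.5000 (50.00%)

Total minutes: 12×60 + 0 = 720
Day = 24×60 = 1440 minutes
Fraction = 720/1440 = 0.5000
As a percentage: 720/1440 × 100 = 50.00%


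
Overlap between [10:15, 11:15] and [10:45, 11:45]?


Meeting A: 615-675 (in minutes from midnight)
Meeting B: 645-705
Overlap start = max(615, 645) = 645
Overlap end = min(675, 705) = 675
Overlap = max(0, 675 - 645) = 30 min

30 minutes


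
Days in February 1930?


28 days

Month: February (month 2)
February: 28 or 29 (leap year)
1930 leap year? No


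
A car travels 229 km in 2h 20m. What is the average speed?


Distance: 229 km
Time: 2h 20m = 140 min = 140/60 = 7/3 hours
Speed = 229 ÷ (7/3) = 229 × 3 / 7 = 687/7 ≈ 98.1 km/h

98.1 km/h


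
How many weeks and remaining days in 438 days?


62 weeks 4 days

Weeks: 438 ÷ 7 = 62 remainder 4


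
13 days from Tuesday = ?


Start: Tuesday (index 1)
(1 + 13) mod 7
= 14 mod 7
= 0
Index 0 → Monday

Monday


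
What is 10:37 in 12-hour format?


Hour: 10
10 < 12 → AM

10:37 AM


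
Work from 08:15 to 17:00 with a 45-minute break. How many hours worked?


8h 0m (480 minutes)

Total time = (17×60+0) - (8×60+15)
= 1020 - 495 = 525 min
Minus break: 525 - 45 = 480 min
= 8h 0m


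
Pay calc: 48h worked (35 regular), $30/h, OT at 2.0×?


Regular: 35h × $30 = $1050.00
Overtime: 48 - 35 = 13h
OT pay: 13h × $30 × 2.0 = $780.00
Total = $1050.00 + $780.00 = $1830.00

$1830.00


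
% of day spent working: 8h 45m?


Time: 525 minutes
Day: 1440 minutes
Percentage = (525/1440) × 100 ≈ 36.5%

36.5%


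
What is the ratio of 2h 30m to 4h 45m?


Duration 1: 150 minutes
Duration 2: 285 minutes
Ratio = 150:285
GCD = 15
Simplified = 10:19
As a decimal: 10/19 ≈ 0.53

10:19 (0.53)


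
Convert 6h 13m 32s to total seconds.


Hours: 6 × 3600 = 21600
Minutes: 13 × 60 = 780
Seconds: 32
Total = 21600 + 780 + 32 = 22412

22412 seconds


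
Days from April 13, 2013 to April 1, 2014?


353 days

From April 13, 2013 to April 1, 2014
Rest of April 2013: 30 - 13 = 17
Full months: May 31, June 30, July 31, August 31, September 30, October 31, November 30, December 31, January 31, February 2014 28, March 31
Days into April 2014: 1
Total = 17 + 31 + 30 + 31 + 31 + 30 + 31 + 30 + 31 + 31 + 28 + 31 + 1 = 353 days


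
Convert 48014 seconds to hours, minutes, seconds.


Hours: 48014 ÷ 3600 = 13 remainder 1214
Minutes: 1214 ÷ 60 = 20 remainder 14
Seconds: 14

13h 20m 14s


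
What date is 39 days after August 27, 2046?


Start: August 27, 2046
Add 39 days
August 27 → September 1: 31 - 27 + 1 = 5 days (39 - 5 = 34 left)
September 1 → October 1: 30 - 1 + 1 = 30 days (34 - 30 = 4 left)
October 1 + 4 = October 5, 2046

October 5, 2046


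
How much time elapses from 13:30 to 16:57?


3h 27m

End time in minutes: 16×60 + 57 = 1017
Start time in minutes: 13×60 + 30 = 810
Difference = 1017 - 810 = 207 minutes
= 3 hours 27 minutes


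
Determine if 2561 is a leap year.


Rules: divisible by 4 AND (not by 100 OR by 400)
2561 ÷ 4 = 640 remainder 1 → not divisible by 4
Not divisible by 4 → not a leap year

No


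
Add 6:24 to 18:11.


00:35 (next day)

Start: 1091 minutes from midnight
Add: 384 minutes
Total: 1475 minutes
Hours: 1475 ÷ 60 = 24 remainder 35
24 ≥ 24 → 24 - 24 = 0 (next day)


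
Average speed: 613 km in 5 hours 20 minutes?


114.9 km/h

Distance: 613 km
Time: 5h 20m = 320 min = 320/60 = 16/3 hours
Speed = 613 ÷ (16/3) = 613 × 3 / 16 = 1839/16 ≈ 114.9 km/h


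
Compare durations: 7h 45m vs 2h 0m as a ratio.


31:8 (3.88)

Duration 1: 465 minutes
Duration 2: 120 minutes
Ratio = 465:120
GCD = 15
Simplified = 31:8
As a decimal: 31/8 ≈ 3.88


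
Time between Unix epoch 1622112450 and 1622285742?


173292 seconds (48.1 hours / 2.01 days)

Difference = 1622285742 - 1622112450 = 173292 seconds
In hours: 173292 / 3600 ≈ 48.1
In days: 173292 / 86400 ≈ 2.01


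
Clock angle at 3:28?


Hour hand = 3×30 + 28×0.5 = 104.0°
Minute hand = 28×6 = 168°
Difference = |104.0 - 168| = 64.0°

64.0°


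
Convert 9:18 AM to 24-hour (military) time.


09:18

Input: 9:18 AM
AM hour stays: 9


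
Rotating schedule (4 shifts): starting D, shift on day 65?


Shift D

Shifts: A, B, C, D
Start: D (index 3)
Day 65: (3 + 65 - 1) mod 4
= 67 mod 4
= 3
Index 3 → shift D


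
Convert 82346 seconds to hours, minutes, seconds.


22h 52m 26s

Hours: 82346 ÷ 3600 = 22 remainder 3146
Minutes: 3146 ÷ 60 = 52 remainder 26
Seconds: 26


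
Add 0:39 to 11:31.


Start: 691 minutes from midnight
Add: 39 minutes
Total: 730 minutes
Hours: 730 ÷ 60 = 12 remainder 10

12:10


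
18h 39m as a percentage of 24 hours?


Total minutes: 18×60 + 39 = 1119
Day = 24×60 = 1440 minutes
Fraction = 1119/1440 ≈ 0.7771
As a percentage: 1119/1440 × 100 ≈ 77.71%

0.7771 (77.71%)
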